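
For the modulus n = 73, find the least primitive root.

5

φ(73) = 73 − 1 = 72 = 2^3 · 3^2.
g is a primitive root iff g^(72/q) ≢ 1 (mod 73) for each prime q ∈ {2, 3}.
g = 2: 2^36 ≡ 1 — hits 1, so not a primitive root.
g = 3: 3^36 ≡ 1 — hits 1, so not a primitive root.
g = 4: 4^36 ≡ 1 — hits 1, so not a primitive root.
g = 5: 5^36 ≡ 72; 5^24 ≡ 8 — none is 1, so 5 is a primitive root.
Hence the least primitive root of 73 is 5.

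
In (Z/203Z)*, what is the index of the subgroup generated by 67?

4

By Lagrange's theorem, ord_203(67) divides φ(203) = φ(7·29) = (7−1)·(29−1) = 6·28 = 168 = 2^3 · 3 · 7.
Divisors of 168: 1, 2, 3, 4, 6, 7, 8, 12, 14, 21, 24, 28, 42, 56, 84, 168.
Check 67^d mod 203 for each divisor in increasing order:
67^1 ≡ 67 (mod 203)
67^2 ≡ 23 (mod 203)
67^3 ≡ 120 (mod 203)
67^4 ≡ 123 (mod 203)
67^6 ≡ 190 (mod 203)
67^7 ≡ 144 (mod 203)
67^8 ≡ 107 (mod 203)
67^12 ≡ 169 (mod 203)
67^14 ≡ 30 (mod 203)
67^21 ≡ 57 (mod 203)
67^24 ≡ 141 (mod 203)
67^28 ≡ 88 (mod 203)
67^42 ≡ 1 (mod 203) ✓
Thus |⟨67⟩| = ord(67) = 42.
The index is φ(203) / ord(67) = 168 / 42 = 4.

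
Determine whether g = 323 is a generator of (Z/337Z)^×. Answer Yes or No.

φ(337) = 337 − 1 = 336 = 2^4 · 3 · 7.
323 is a primitive root mod 337 iff 323^(φ(337)/q) ≢ 1 for every prime q | φ(337), i.e. q ∈ {2, 3, 7}.
323^168 ≡ 1 (mod 337)  [q = 2: ≡ 1 ✗]
323^112 ≡ 128 (mod 337)  [q = 3: ≢ 1 ✓]
323^48 ≡ 52 (mod 337)  [q = 7: ≢ 1 ✓]
323^168 ≡ 1 shows ord(323) | 168, strictly less than φ(337); not a primitive root.

No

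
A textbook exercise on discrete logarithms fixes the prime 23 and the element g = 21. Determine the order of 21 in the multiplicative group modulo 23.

By Lagrange's theorem, ord_23(21) divides φ(23) = 23 − 1 = 22 = 2 · 11.
Divisors of 22: 1, 2, 11, 22.
Check 21^d mod 23 for each divisor in increasing order:
21^1 ≡ 21
21^2 ≡ 4
21^11 ≡ 22
21^22 ≡ 1
Therefore the multiplicative order of 21 modulo 23 is 22.

22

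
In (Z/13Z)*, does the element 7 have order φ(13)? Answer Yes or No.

φ(13) = 13 − 1 = 12 = 2^2 · 3.
It suffices to check that the order of 7 is not a proper divisor of 12: compute 7^(12/q) for q ∈ {2, 3}.
7^6 ≡ 12 (mod 13)  [q = 2: ≢ 1 ✓]
7^4 ≡ 9 (mod 13)  [q = 3: ≢ 1 ✓]
None equal 1, so ord_13(7) = 12: 7 is a primitive root.

Yes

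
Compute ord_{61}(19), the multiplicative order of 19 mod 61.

30

Since 19 ∈ (Z/61Z)^×, its order divides φ(61) = 61 − 1 = 60 = 2^2 · 3 · 5.
Divisors of 60: 1, 2, 3, 4, 5, 6, 10, 12, 15, 20, 30, 60.
Evaluate successive powers at the divisors of 60:
19^1 ≡ 19 (mod 61)
19^2 ≡ 56 (mod 61)
19^3 ≡ 27 (mod 61)
19^4 ≡ 25 (mod 61)
19^5 ≡ 48 (mod 61)
19^6 ≡ 58 (mod 61)
19^10 ≡ 47 (mod 61)
19^12 ≡ 9 (mod 61)
19^15 ≡ 60 (mod 61)
19^20 ≡ 13 (mod 61)
19^30 ≡ 1 (mod 61) ✓
The smallest such exponent is 30, so the order of 19 is 30.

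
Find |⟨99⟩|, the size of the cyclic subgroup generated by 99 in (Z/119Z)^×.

The order of 99 must divide φ(119) = φ(7·17) = (7−1)·(17−1) = 6·16 = 96 = 2^5 · 3.
Divisors of 96: 1, 2, 3, 4, 6, 8, 12, 16, 24, 32, 48, 96.
Test each divisor d:
99^1 ≡ 99 (mod 119)
99^2 ≡ 43 (mod 119)
99^3 ≡ 92 (mod 119)
99^4 ≡ 64 (mod 119)
99^6 ≡ 15 (mod 119)
99^8 ≡ 50 (mod 119)
99^12 ≡ 106 (mod 119)
99^16 ≡ 1 (mod 119) ✓
Therefore the multiplicative order of 99 modulo 119 is 16.

16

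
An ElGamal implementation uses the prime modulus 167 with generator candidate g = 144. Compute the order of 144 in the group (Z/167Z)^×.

83

ord(144) | φ(167) = 167 − 1 = 166 = 2 · 83.
Divisors of 166: 1, 2, 83, 166.
Test each divisor d:
144^1 ≡ 144 (mod 167)
144^2 ≡ 28 (mod 167)
144^83 ≡ 1 (mod 167) ✓
The smallest such exponent is 83, so the order of 144 is 83.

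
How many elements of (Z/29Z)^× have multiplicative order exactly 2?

1

φ(29) = 29 − 1 = 28 = 2^2 · 7.
In a cyclic group of order 28, there are φ(d) elements of order d for each divisor d of 28, and zero for non-divisors.
2 | 28, and φ(2) = 2 − 1 = 1.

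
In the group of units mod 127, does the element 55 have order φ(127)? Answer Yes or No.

φ(127) = 127 − 1 = 126 = 2 · 3^2 · 7.
An element g generates (Z/127Z)^× iff g^(126/q) ≢ 1 (mod 127) for each prime q ∈ {2, 3, 7}.
55^63 ≡ 126 (mod 127)  [q = 2: ≢ 1 ✓]
55^42 ≡ 19 (mod 127)  [q = 3: ≢ 1 ✓]
55^18 ≡ 4 (mod 127)  [q = 7: ≢ 1 ✓]
All checks pass, so 55 has order 126 and is a primitive root modulo 127.

Yes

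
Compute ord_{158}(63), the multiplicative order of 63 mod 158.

By Lagrange's theorem, ord_158(63) divides φ(158) = φ(2)·φ(79) = 1·78 = 78 = 2 · 3 · 13.
Divisors of 78: 1, 2, 3, 6, 13, 26, 39, 78.
Evaluate successive powers at the divisors of 78:
63^1 ≡ 63 (mod 158)
63^2 ≡ 19 (mod 158)
63^3 ≡ 91 (mod 158)
63^6 ≡ 65 (mod 158)
63^13 ≡ 103 (mod 158)
63^26 ≡ 23 (mod 158)
63^39 ≡ 157 (mod 158)
63^78 ≡ 1 (mod 158) ✓
The smallest such exponent is 78, so the order of 63 is 78.

78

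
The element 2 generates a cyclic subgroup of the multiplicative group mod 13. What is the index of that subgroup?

1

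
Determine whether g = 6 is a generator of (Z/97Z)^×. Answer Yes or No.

φ(97) = 97 − 1 = 96 = 2^5 · 3.
6 is a primitive root mod 97 iff 6^(φ(97)/q) ≢ 1 for every prime q | φ(97), i.e. q ∈ {2, 3}.
6^48 ≡ 1 (mod 97)  [q = 2: ≡ 1 ✗]
6^32 ≡ 61 (mod 97)  [q = 3: ≢ 1 ✓]
6^48 ≡ 1 shows ord(6) | 48, strictly less than φ(97); not a primitive root.

No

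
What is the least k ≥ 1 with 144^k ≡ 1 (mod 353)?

176

The order of 144 must divide φ(353) = 353 − 1 = 352 = 2^5 · 11.
Divisors of 352: 1, 2, 4, 8, 11, 16, 22, 32, 44, 88, 176, 352.
Evaluate successive powers at the divisors of 352:
144^1 ≡ 144 (mod 353)
144^2 ≡ 262 (mod 353)
144^4 ≡ 162 (mod 353)
144^8 ≡ 122 (mod 353)
144^11 ≡ 49 (mod 353)
144^16 ≡ 58 (mod 353)
144^22 ≡ 283 (mod 353)
144^32 ≡ 187 (mod 353)
144^44 ≡ 311 (mod 353)
144^88 ≡ 352 (mod 353)
144^176 ≡ 1 (mod 353) ✓
So ord_353(144) = 176.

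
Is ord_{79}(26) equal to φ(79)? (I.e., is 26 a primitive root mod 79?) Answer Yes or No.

φ(79) = 79 − 1 = 78 = 2 · 3 · 13.
An element g generates (Z/79Z)^× iff g^(78/q) ≢ 1 (mod 79) for each prime q ∈ {2, 3, 13}.
26^39 ≡ 1 (mod 79)  [q = 2: ≡ 1 ✗]
26^26 ≡ 55 (mod 79)  [q = 3: ≢ 1 ✓]
26^6 ≡ 22 (mod 79)  [q = 13: ≢ 1 ✓]
The check at q = 2 fails, so 26 generates a proper subgroup.

No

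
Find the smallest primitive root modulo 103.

φ(103) = 103 − 1 = 102 = 2 · 3 · 17.
Test candidates g = 2, 3, … against the prime factors q ∈ {2, 3, 17} of φ(103): g is a generator iff g^(102/q) ≢ 1 for every such q.
g = 2: 2^51 ≡ 1 — hits 1, so not a primitive root.
g = 3: 3^51 ≡ 102; 3^34 ≡ 1 — hits 1, so not a primitive root.
g = 4: 4^51 ≡ 1 — hits 1, so not a primitive root.
g = 5: 5^51 ≡ 102; 5^34 ≡ 56; 5^6 ≡ 72 — none is 1, so 5 is a primitive root.
So 5 is the smallest generator of (Z/103Z)^×.

5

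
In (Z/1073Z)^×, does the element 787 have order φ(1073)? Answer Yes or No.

No

1073 = 29 · 37 is a product of two distinct odd primes, so (Z/1073Z)^× ≅ (Z/29Z)^× × (Z/37Z)^× is not cyclic.
No primitive root modulo 1073 exists; in particular 787 is not one.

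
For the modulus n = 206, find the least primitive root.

5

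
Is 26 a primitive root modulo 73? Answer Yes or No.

φ(73) = 73 − 1 = 72 = 2^3 · 3^2.
26 is a primitive root mod 73 iff 26^(φ(73)/q) ≢ 1 for every prime q | φ(73), i.e. q ∈ {2, 3}.
26^36 ≡ 72 (mod 73)  [q = 2: ≢ 1 ✓]
26^24 ≡ 8 (mod 73)  [q = 3: ≢ 1 ✓]
Every test exponent gives a nontrivial residue, hence 26 generates the full group.

Yes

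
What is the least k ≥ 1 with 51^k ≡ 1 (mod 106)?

52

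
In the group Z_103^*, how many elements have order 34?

16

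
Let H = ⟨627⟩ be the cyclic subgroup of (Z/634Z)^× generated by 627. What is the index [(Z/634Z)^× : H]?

4

ord(627) | φ(634) = φ(2)·φ(317) = 1·316 = 316 = 2^2 · 79.
Divisors of 316: 1, 2, 4, 79, 158, 316.
Evaluate successive powers at the divisors of 316:
627^1 ≡ 627 (mod 634)
627^2 ≡ 49 (mod 634)
627^4 ≡ 499 (mod 634)
627^79 ≡ 1 (mod 634) ✓
Thus |⟨627⟩| = ord(627) = 79.
The index is φ(634) / ord(627) = 316 / 79 = 4.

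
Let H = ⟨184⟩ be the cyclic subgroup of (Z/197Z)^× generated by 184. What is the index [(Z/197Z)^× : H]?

The order of 184 must divide φ(197) = 197 − 1 = 196 = 2^2 · 7^2.
Divisors of 196: 1, 2, 4, 7, 14, 28, 49, 98, 196.
Check 184^d mod 197 for each divisor in increasing order:
184^1 ≡ 184 (mod 197)
184^2 ≡ 169 (mod 197)
184^4 ≡ 193 (mod 197)
184^7 ≡ 120 (mod 197)
184^14 ≡ 19 (mod 197)
184^28 ≡ 164 (mod 197)
184^49 ≡ 14 (mod 197)
184^98 ≡ 196 (mod 197)
184^196 ≡ 1 (mod 197) ✓
The order of 184 is 196, so the subgroup it generates has 196 elements.
Index = |(Z/197Z)^×| / |⟨184⟩| = 196 / 196 = 1.

1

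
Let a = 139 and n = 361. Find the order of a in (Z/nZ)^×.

171

Since 139 ∈ (Z/361Z)^×, its order divides φ(361) = φ(19^2) = 19·(19−1) = 342 = 2 · 3^2 · 19.
Divisors of 342: 1, 2, 3, 6, 9, 18, 19, 38, 57, 114, 171, 342.
Evaluate successive powers at the divisors of 342:
139^1 ≡ 139
139^2 ≡ 188
139^3 ≡ 140
139^6 ≡ 106
139^9 ≡ 39
139^18 ≡ 77
139^19 ≡ 234
139^38 ≡ 245
139^57 ≡ 292
139^114 ≡ 68
139^171 ≡ 1
So ord_361(139) = 171.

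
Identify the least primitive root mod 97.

5

φ(97) = 97 − 1 = 96 = 2^5 · 3.
Test candidates g = 2, 3, … against the prime factors q ∈ {2, 3} of φ(97): g is a generator iff g^(96/q) ≢ 1 for every such q.
g = 2: 2^48 ≡ 1 — hits 1, so not a primitive root.
g = 3: 3^48 ≡ 1 — hits 1, so not a primitive root.
g = 4: 4^48 ≡ 1 — hits 1, so not a primitive root.
g = 5: 5^48 ≡ 96; 5^32 ≡ 35 — none is 1, so 5 is a primitive root.
Hence the least primitive root of 97 is 5.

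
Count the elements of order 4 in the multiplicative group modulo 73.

2

φ(73) = 73 − 1 = 72 = 2^3 · 3^2.
Since (Z/73Z)^× is cyclic of order 72, the number of elements of order d is φ(d) when d | 72 and 0 otherwise.
4 = 2^2 divides 72, and φ(4) = 2.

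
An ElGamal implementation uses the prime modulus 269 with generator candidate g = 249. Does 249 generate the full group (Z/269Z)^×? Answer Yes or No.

φ(269) = 269 − 1 = 268 = 2^2 · 67.
249 is a primitive root mod 269 iff 249^(φ(269)/q) ≢ 1 for every prime q | φ(269), i.e. q ∈ {2, 67}.
249^134 ≡ 1 (mod 269)  [q = 2: ≡ 1 ✗]
249^4 ≡ 214 (mod 269)  [q = 67: ≢ 1 ✓]
249^134 ≡ 1 shows ord(249) | 134, strictly less than φ(269); not a primitive root.

No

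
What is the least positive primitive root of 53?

2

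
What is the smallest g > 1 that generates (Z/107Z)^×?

φ(107) = 107 − 1 = 106 = 2 · 53.
g is a primitive root iff g^(106/q) ≢ 1 (mod 107) for each prime q ∈ {2, 53}.
g = 2: 2^53 ≡ 106; 2^2 ≡ 4 — none is 1, so 2 is a primitive root.
Hence the least primitive root of 107 is 2.

2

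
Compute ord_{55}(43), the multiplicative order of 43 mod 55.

ord(43) | φ(55) = φ(5·11) = (5−1)·(11−1) = 4·10 = 40 = 2^3 · 5.
Divisors of 40: 1, 2, 4, 5, 8, 10, 20, 40.
Test each divisor d:
43^1 ≡ 43 (mod 55)
43^2 ≡ 34 (mod 55)
43^4 ≡ 1 (mod 55) ✓
Hence ord(43) = 4.

4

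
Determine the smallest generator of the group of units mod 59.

2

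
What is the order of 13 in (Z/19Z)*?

18

The order of 13 must divide φ(19) = 19 − 1 = 18 = 2 · 3^2.
Divisors of 18: 1, 2, 3, 6, 9, 18.
Test each divisor d:
13^1 ≡ 13 (mod 19)
13^2 ≡ 17 (mod 19)
13^3 ≡ 12 (mod 19)
13^6 ≡ 11 (mod 19)
13^9 ≡ 18 (mod 19)
13^18 ≡ 1 (mod 19) ✓
Therefore the multiplicative order of 13 modulo 19 is 18.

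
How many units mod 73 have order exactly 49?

0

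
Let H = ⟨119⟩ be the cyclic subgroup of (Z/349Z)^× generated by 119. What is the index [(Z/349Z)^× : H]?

The order of 119 must divide φ(349) = 349 − 1 = 348 = 2^2 · 3 · 29.
Divisors of 348: 1, 2, 3, 4, 6, 12, 29, 58, 87, 116, 174, 348.
Evaluate successive powers at the divisors of 348:
119^1 ≡ 119 (mod 349)
119^2 ≡ 201 (mod 349)
119^3 ≡ 187 (mod 349)
119^4 ≡ 266 (mod 349)
119^6 ≡ 69 (mod 349)
119^12 ≡ 224 (mod 349)
119^29 ≡ 24 (mod 349)
119^58 ≡ 227 (mod 349)
119^87 ≡ 213 (mod 349)
119^116 ≡ 226 (mod 349)
119^174 ≡ 348 (mod 349)
119^348 ≡ 1 (mod 349) ✓
The order of 119 is 348, so the subgroup it generates has 348 elements.
[(Z/349Z)^× : ⟨119⟩] = 348/348 = 1.

1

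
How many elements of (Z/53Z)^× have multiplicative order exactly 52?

φ(53) = 53 − 1 = 52 = 2^2 · 13.
Since (Z/53Z)^× is cyclic of order 52, the number of elements of order d is φ(d) when d | 52 and 0 otherwise.
52 = 2^2 · 13 divides 52, and φ(52) = 24.

24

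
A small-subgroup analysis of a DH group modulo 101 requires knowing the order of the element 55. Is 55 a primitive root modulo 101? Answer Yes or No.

φ(101) = 101 − 1 = 100 = 2^2 · 5^2.
55 is a primitive root mod 101 iff 55^(φ(101)/q) ≢ 1 for every prime q | φ(101), i.e. q ∈ {2, 5}.
55^50 ≡ 100 (mod 101)  [q = 2: ≢ 1 ✓]
55^20 ≡ 36 (mod 101)  [q = 5: ≢ 1 ✓]
None equal 1, so ord_101(55) = 100: 55 is a primitive root.

Yes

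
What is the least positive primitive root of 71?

φ(71) = 71 − 1 = 70 = 2 · 5 · 7.
Test candidates g = 2, 3, … against the prime factors q ∈ {2, 5, 7} of φ(71): g is a generator iff g^(70/q) ≢ 1 for every such q.
g = 2: 2^35 ≡ 1 — hits 1, so not a primitive root.
g = 3: 3^35 ≡ 1 — hits 1, so not a primitive root.
g = 4: 4^35 ≡ 1 — hits 1, so not a primitive root.
g = 5: 5^35 ≡ 1 — hits 1, so not a primitive root.
g = 6: 6^35 ≡ 1 — hits 1, so not a primitive root.
g = 7: 7^35 ≡ 70; 7^14 ≡ 54; 7^10 ≡ 45 — none is 1, so 7 is a primitive root.
So 7 is the smallest generator of (Z/71Z)^×.

7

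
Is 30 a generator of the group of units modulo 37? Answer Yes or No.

No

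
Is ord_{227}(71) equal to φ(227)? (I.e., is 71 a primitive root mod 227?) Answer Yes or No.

φ(227) = 227 − 1 = 226 = 2 · 113.
Test 71^(226/q) mod 227 for each prime factor q of 226:
71^113 ≡ 1 (mod 227)  [q = 2: ≡ 1 ✗]
71^2 ≡ 47 (mod 227)  [q = 113: ≢ 1 ✓]
The check at q = 2 fails, so 71 generates a proper subgroup.

No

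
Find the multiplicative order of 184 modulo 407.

10

The order of 184 must divide φ(407) = φ(11·37) = (11−1)·(37−1) = 10·36 = 360 = 2^3 · 3^2 · 5.
Divisors of 360: 1, 2, 3, 4, 5, 6, 8, 9, 10, 12, 15, 18, 20, 24, 30, 36, 40, 45, 60, 72, 90, 120, 180, 360.
Test each divisor d:
184^1 ≡ 184 (mod 407)
184^2 ≡ 75 (mod 407)
184^3 ≡ 369 (mod 407)
184^4 ≡ 334 (mod 407)
184^5 ≡ 406 (mod 407)
184^6 ≡ 223 (mod 407)
184^8 ≡ 38 (mod 407)
184^9 ≡ 73 (mod 407)
184^10 ≡ 1 (mod 407) ✓
The smallest such exponent is 10, so the order of 184 is 10.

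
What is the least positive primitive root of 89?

φ(89) = 89 − 1 = 88 = 2^3 · 11.
g is a primitive root iff g^(88/q) ≢ 1 (mod 89) for each prime q ∈ {2, 11}.
g = 2: 2^44 ≡ 1 — hits 1, so not a primitive root.
g = 3: 3^44 ≡ 88; 3^8 ≡ 64 — none is 1, so 3 is a primitive root.
The smallest primitive root modulo 89 is 3.

3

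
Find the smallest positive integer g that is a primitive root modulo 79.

φ(79) = 79 − 1 = 78 = 2 · 3 · 13.
g is a primitive root iff g^(78/q) ≢ 1 (mod 79) for each prime q ∈ {2, 3, 13}.
g = 2: 2^39 ≡ 1 — hits 1, so not a primitive root.
g = 3: 3^39 ≡ 78; 3^26 ≡ 23; 3^6 ≡ 18 — none is 1, so 3 is a primitive root.
The smallest primitive root modulo 79 is 3.

3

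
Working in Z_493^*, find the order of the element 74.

ord(74) | φ(493) = φ(17·29) = (17−1)·(29−1) = 16·28 = 448 = 2^6 · 7.
Divisors of 448: 1, 2, 4, 7, 8, 14, 16, 28, 32, 56, 64, 112, 224, 448.
Evaluate successive powers at the divisors of 448:
74^1 ≡ 74 (mod 493)
74^2 ≡ 53 (mod 493)
74^4 ≡ 344 (mod 493)
74^7 ≡ 320 (mod 493)
74^8 ≡ 16 (mod 493)
74^14 ≡ 349 (mod 493)
74^16 ≡ 256 (mod 493)
74^28 ≡ 30 (mod 493)
74^32 ≡ 460 (mod 493)
74^56 ≡ 407 (mod 493)
74^64 ≡ 103 (mod 493)
74^112 ≡ 1 (mod 493) ✓
So ord_493(74) = 112.

112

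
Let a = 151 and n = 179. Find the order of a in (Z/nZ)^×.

89

By Lagrange's theorem, ord_179(151) divides φ(179) = 179 − 1 = 178 = 2 · 89.
Divisors of 178: 1, 2, 89, 178.
Test each divisor d:
151^1 ≡ 151 (mod 179)
151^2 ≡ 68 (mod 179)
151^89 ≡ 1 (mod 179) ✓
So ord_179(151) = 89.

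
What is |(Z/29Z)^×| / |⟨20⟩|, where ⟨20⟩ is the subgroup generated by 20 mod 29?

By Lagrange's theorem, ord_29(20) divides φ(29) = 29 − 1 = 28 = 2^2 · 7.
Divisors of 28: 1, 2, 4, 7, 14, 28.
Test each divisor d:
20^1 ≡ 20 (mod 29)
20^2 ≡ 23 (mod 29)
20^4 ≡ 7 (mod 29)
20^7 ≡ 1 (mod 29) ✓
The order of 20 is 7, so the subgroup it generates has 7 elements.
The index is φ(29) / ord(20) = 28 / 7 = 4.

4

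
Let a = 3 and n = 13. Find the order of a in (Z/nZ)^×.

3

Since 3 ∈ (Z/13Z)^×, its order divides φ(13) = 13 − 1 = 12 = 2^2 · 3.
Divisors of 12: 1, 2, 3, 4, 6, 12.
Compute 3^d (mod 13) for the divisors d until we hit 1:
3^1 ≡ 3
3^2 ≡ 9
3^3 ≡ 1
Hence ord(3) = 3.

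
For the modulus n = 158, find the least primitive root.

φ(158) = φ(2)·φ(79) = 1·78 = 78 = 2 · 3 · 13.
g is a primitive root iff g^(78/q) ≢ 1 (mod 158) for each prime q ∈ {2, 3, 13}.
g = 2: gcd(2, 158) = 2 > 1, not a unit — skip.
g = 3: 3^39 ≡ 157; 3^26 ≡ 23; 3^6 ≡ 97 — none is 1, so 3 is a primitive root.
Hence the least primitive root of 158 is 3.

3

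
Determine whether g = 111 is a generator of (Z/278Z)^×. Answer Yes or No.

Yes

φ(278) = φ(2)·φ(139) = 1·138 = 138 = 2 · 3 · 23.
Test 111^(138/q) mod 278 for each prime factor q of 138:
111^69 ≡ 277 (mod 278)  [q = 2: ≢ 1 ✓]
111^46 ≡ 235 (mod 278)  [q = 3: ≢ 1 ✓]
111^6 ≡ 239 (mod 278)  [q = 23: ≢ 1 ✓]
Every test exponent gives a nontrivial residue, hence 111 generates the full group.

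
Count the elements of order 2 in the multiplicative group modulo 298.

φ(298) = φ(2)·φ(149) = 1·148 = 148 = 2^2 · 37.
In a cyclic group of order 148, there are φ(d) elements of order d for each divisor d of 148, and zero for non-divisors.
2 | 148, and φ(2) = 2 − 1 = 1.

1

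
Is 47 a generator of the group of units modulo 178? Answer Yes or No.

No

φ(178) = φ(2)·φ(89) = 1·88 = 88 = 2^3 · 11.
47 is a primitive root mod 178 iff 47^(φ(178)/q) ≢ 1 for every prime q | φ(178), i.e. q ∈ {2, 11}.
47^44 ≡ 1 (mod 178)  [q = 2: ≡ 1 ✗]
47^8 ≡ 121 (mod 178)  [q = 11: ≢ 1 ✓]
The check at q = 2 fails, so 47 generates a proper subgroup.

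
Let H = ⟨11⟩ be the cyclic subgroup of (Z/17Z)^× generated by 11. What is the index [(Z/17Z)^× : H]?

1

The order of 11 must divide φ(17) = 17 − 1 = 16 = 2^4.
Divisors of 16: 1, 2, 4, 8, 16.
Test each divisor d:
11^1 ≡ 11 (mod 17)
11^2 ≡ 2 (mod 17)
11^4 ≡ 4 (mod 17)
11^8 ≡ 16 (mod 17)
11^16 ≡ 1 (mod 17) ✓
Thus |⟨11⟩| = ord(11) = 16.
The index is φ(17) / ord(11) = 16 / 16 = 1.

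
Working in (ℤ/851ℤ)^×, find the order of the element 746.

By Lagrange's theorem, ord_851(746) divides φ(851) = φ(23·37) = (23−1)·(37−1) = 22·36 = 792 = 2^3 · 3^2 · 11.
Divisors of 792: 1, 2, 3, 4, 6, 8, 9, 11, 12, 18, 22, 24, 33, 36, 44, 66, 72, 88, 99, 132, 198, 264, 396, 792.
Evaluate successive powers at the divisors of 792:
746^1 ≡ 746 (mod 851)
746^2 ≡ 813 (mod 851)
746^3 ≡ 586 (mod 851)
746^4 ≡ 593 (mod 851)
746^6 ≡ 443 (mod 851)
746^8 ≡ 186 (mod 851)
746^9 ≡ 43 (mod 851)
746^11 ≡ 68 (mod 851)
746^12 ≡ 519 (mod 851)
746^18 ≡ 147 (mod 851)
746^22 ≡ 369 (mod 851)
746^24 ≡ 445 (mod 851)
746^33 ≡ 413 (mod 851)
746^36 ≡ 334 (mod 851)
746^44 ≡ 1 (mod 851) ✓
Hence ord(746) = 44.

44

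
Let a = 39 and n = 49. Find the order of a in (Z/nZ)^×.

21

By Lagrange's theorem, ord_49(39) divides φ(49) = φ(7^2) = 7·(7−1) = 42 = 2 · 3 · 7.
Divisors of 42: 1, 2, 3, 6, 7, 14, 21, 42.
Test each divisor d:
39^1 ≡ 39 (mod 49)
39^2 ≡ 2 (mod 49)
39^3 ≡ 29 (mod 49)
39^6 ≡ 8 (mod 49)
39^7 ≡ 18 (mod 49)
39^14 ≡ 30 (mod 49)
39^21 ≡ 1 (mod 49) ✓
The smallest such exponent is 21, so the order of 39 is 21.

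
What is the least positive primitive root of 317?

2

φ(317) = 317 − 1 = 316 = 2^2 · 79.
Test candidates g = 2, 3, … against the prime factors q ∈ {2, 79} of φ(317): g is a generator iff g^(316/q) ≢ 1 for every such q.
g = 2: 2^158 ≡ 316; 2^4 ≡ 16 — none is 1, so 2 is a primitive root.
Hence the least primitive root of 317 is 2.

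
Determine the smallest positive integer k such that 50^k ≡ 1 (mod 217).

15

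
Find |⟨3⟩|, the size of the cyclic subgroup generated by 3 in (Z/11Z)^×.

The order of 3 must divide φ(11) = 11 − 1 = 10 = 2 · 5.
Divisors of 10: 1, 2, 5, 10.
Test each divisor d:
3^1 ≡ 3 (mod 11)
3^2 ≡ 9 (mod 11)
3^5 ≡ 1 (mod 11) ✓
Hence ord(3) = 5.

5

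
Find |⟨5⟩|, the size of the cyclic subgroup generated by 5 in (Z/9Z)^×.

6

Since 5 ∈ (Z/9Z)^×, its order divides φ(9) = φ(3^2) = 3·(3−1) = 6 = 2 · 3.
Divisors of 6: 1, 2, 3, 6.
Compute 5^d (mod 9) for the divisors d until we hit 1:
5^1 ≡ 5
5^2 ≡ 7
5^3 ≡ 8
5^6 ≡ 1
Hence ord(5) = 6.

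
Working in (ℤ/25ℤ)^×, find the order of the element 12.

The order of 12 must divide φ(25) = φ(5^2) = 5·(5−1) = 20 = 2^2 · 5.
Divisors of 20: 1, 2, 4, 5, 10, 20.
Compute 12^d (mod 25) for the divisors d until we hit 1:
12^1 ≡ 12 (mod 25)
12^2 ≡ 19 (mod 25)
12^4 ≡ 11 (mod 25)
12^5 ≡ 7 (mod 25)
12^10 ≡ 24 (mod 25)
12^20 ≡ 1 (mod 25) ✓
Therefore the multiplicative order of 12 modulo 25 is 20.

20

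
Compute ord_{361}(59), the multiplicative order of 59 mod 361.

342

By Lagrange's theorem, ord_361(59) divides φ(361) = φ(19^2) = 19·(19−1) = 342 = 2 · 3^2 · 19.
Divisors of 342: 1, 2, 3, 6, 9, 18, 19, 38, 57, 114, 171, 342.
Compute 59^d (mod 361) for the divisors d until we hit 1:
59^1 ≡ 59
59^2 ≡ 232
59^3 ≡ 331
59^6 ≡ 178
59^9 ≡ 75
59^18 ≡ 210
59^19 ≡ 116
59^38 ≡ 99
59^57 ≡ 293
59^114 ≡ 292
59^171 ≡ 360
59^342 ≡ 1
So ord_361(59) = 342.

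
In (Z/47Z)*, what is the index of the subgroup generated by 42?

2

Since 42 ∈ (Z/47Z)^×, its order divides φ(47) = 47 − 1 = 46 = 2 · 23.
Divisors of 46: 1, 2, 23, 46.
Check 42^d mod 47 for each divisor in increasing order:
42^1 ≡ 42 (mod 47)
42^2 ≡ 25 (mod 47)
42^23 ≡ 1 (mod 47) ✓
So ord_47(42) = 23, hence |⟨42⟩| = 23.
The index is φ(47) / ord(42) = 46 / 23 = 2.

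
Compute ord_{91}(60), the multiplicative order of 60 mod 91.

12

Since 60 ∈ (Z/91Z)^×, its order divides φ(91) = φ(7·13) = (7−1)·(13−1) = 6·12 = 72 = 2^3 · 3^2.
Divisors of 72: 1, 2, 3, 4, 6, 8, 9, 12, 18, 24, 36, 72.
Test each divisor d:
60^1 ≡ 60
60^2 ≡ 51
60^3 ≡ 57
60^4 ≡ 53
60^6 ≡ 64
60^8 ≡ 79
60^9 ≡ 8
60^12 ≡ 1
So ord_91(60) = 12.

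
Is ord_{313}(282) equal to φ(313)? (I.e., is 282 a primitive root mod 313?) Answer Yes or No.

Yes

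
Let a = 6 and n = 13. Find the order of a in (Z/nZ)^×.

12

By Lagrange's theorem, ord_13(6) divides φ(13) = 13 − 1 = 12 = 2^2 · 3.
Divisors of 12: 1, 2, 3, 4, 6, 12.
Check 6^d mod 13 for each divisor in increasing order:
6^1 ≡ 6
6^2 ≡ 10
6^3 ≡ 8
6^4 ≡ 9
6^6 ≡ 12
6^12 ≡ 1
Therefore the multiplicative order of 6 modulo 13 is 12.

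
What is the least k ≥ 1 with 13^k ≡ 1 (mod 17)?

4

ord(13) | φ(17) = 17 − 1 = 16 = 2^4.
Divisors of 16: 1, 2, 4, 8, 16.
Test each divisor d:
13^1 ≡ 13 (mod 17)
13^2 ≡ 16 (mod 17)
13^4 ≡ 1 (mod 17) ✓
The smallest such exponent is 4, so the order of 13 is 4.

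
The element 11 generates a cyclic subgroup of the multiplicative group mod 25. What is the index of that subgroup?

4

By Lagrange's theorem, ord_25(11) divides φ(25) = φ(5^2) = 5·(5−1) = 20 = 2^2 · 5.
Divisors of 20: 1, 2, 4, 5, 10, 20.
Check 11^d mod 25 for each divisor in increasing order:
11^1 ≡ 11 (mod 25)
11^2 ≡ 21 (mod 25)
11^4 ≡ 16 (mod 25)
11^5 ≡ 1 (mod 25) ✓
So ord_25(11) = 5, hence |⟨11⟩| = 5.
Index = |(Z/25Z)^×| / |⟨11⟩| = 20 / 5 = 4.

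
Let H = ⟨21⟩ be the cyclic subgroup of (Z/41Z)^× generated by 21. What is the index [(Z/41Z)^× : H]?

2

ord(21) | φ(41) = 41 − 1 = 40 = 2^3 · 5.
Divisors of 40: 1, 2, 4, 5, 8, 10, 20, 40.
Test each divisor d:
21^1 ≡ 21 (mod 41)
21^2 ≡ 31 (mod 41)
21^4 ≡ 18 (mod 41)
21^5 ≡ 9 (mod 41)
21^8 ≡ 37 (mod 41)
21^10 ≡ 40 (mod 41)
21^20 ≡ 1 (mod 41) ✓
So ord_41(21) = 20, hence |⟨21⟩| = 20.
The index is φ(41) / ord(21) = 40 / 20 = 2.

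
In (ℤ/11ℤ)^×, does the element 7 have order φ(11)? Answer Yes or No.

Yes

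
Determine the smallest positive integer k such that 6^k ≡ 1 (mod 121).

110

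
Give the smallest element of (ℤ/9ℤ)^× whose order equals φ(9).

2

φ(9) = φ(3^2) = 3·(3−1) = 6 = 2 · 3.
Test candidates g = 2, 3, … against the prime factors q ∈ {2, 3} of φ(9): g is a generator iff g^(6/q) ≢ 1 for every such q.
g = 2: 2^3 ≡ 8; 2^2 ≡ 4 — none is 1, so 2 is a primitive root.
Hence the least primitive root of 9 is 2.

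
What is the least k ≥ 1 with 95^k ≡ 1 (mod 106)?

13

ord(95) | φ(106) = φ(2)·φ(53) = 1·52 = 52 = 2^2 · 13.
Divisors of 52: 1, 2, 4, 13, 26, 52.
Evaluate successive powers at the divisors of 52:
95^1 ≡ 95
95^2 ≡ 15
95^4 ≡ 13
95^13 ≡ 1
The smallest such exponent is 13, so the order of 95 is 13.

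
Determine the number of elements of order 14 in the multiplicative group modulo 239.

φ(239) = 239 − 1 = 238 = 2 · 7 · 17.
(Z/239Z)^× is cyclic (|G| = 238); a cyclic group of order m has exactly φ(d) elements of each order d | m, and none otherwise.
14 = 2 · 7 divides 238, and φ(14) = 6.

6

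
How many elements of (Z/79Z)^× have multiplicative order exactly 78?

24

φ(79) = 79 − 1 = 78 = 2 · 3 · 13.
(Z/79Z)^× is cyclic (|G| = 78); a cyclic group of order m has exactly φ(d) elements of each order d | m, and none otherwise.
78 = 2 · 3 · 13 divides 78, and φ(78) = 24.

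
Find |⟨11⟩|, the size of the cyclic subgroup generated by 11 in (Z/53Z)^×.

The order of 11 must divide φ(53) = 53 − 1 = 52 = 2^2 · 13.
Divisors of 52: 1, 2, 4, 13, 26, 52.
Check 11^d mod 53 for each divisor in increasing order:
11^1 ≡ 11 (mod 53)
11^2 ≡ 15 (mod 53)
11^4 ≡ 13 (mod 53)
11^13 ≡ 52 (mod 53)
11^26 ≡ 1 (mod 53) ✓
So ord_53(11) = 26.

26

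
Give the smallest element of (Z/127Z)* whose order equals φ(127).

3

φ(127) = 127 − 1 = 126 = 2 · 3^2 · 7.
Test candidates g = 2, 3, … against the prime factors q ∈ {2, 3, 7} of φ(127): g is a generator iff g^(126/q) ≢ 1 for every such q.
g = 2: 2^63 ≡ 1 — hits 1, so not a primitive root.
g = 3: 3^63 ≡ 126; 3^42 ≡ 107; 3^18 ≡ 4 — none is 1, so 3 is a primitive root.
The smallest primitive root modulo 127 is 3.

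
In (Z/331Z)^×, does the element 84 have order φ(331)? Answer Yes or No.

No

φ(331) = 331 − 1 = 330 = 2 · 3 · 5 · 11.
84 is a primitive root mod 331 iff 84^(φ(331)/q) ≢ 1 for every prime q | φ(331), i.e. q ∈ {2, 3, 5, 11}.
84^165 ≡ 1 (mod 331)  [q = 2: ≡ 1 ✗]
84^110 ≡ 1 (mod 331)  [q = 3: ≡ 1 ✗]
84^66 ≡ 150 (mod 331)  [q = 5: ≢ 1 ✓]
84^30 ≡ 180 (mod 331)  [q = 11: ≢ 1 ✓]
Since 84^165 ≡ 1, the order of 84 divides 165 < 330, so 84 is not a primitive root.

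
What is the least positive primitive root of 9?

φ(9) = φ(3^2) = 3·(3−1) = 6 = 2 · 3.
Test candidates g = 2, 3, … against the prime factors q ∈ {2, 3} of φ(9): g is a generator iff g^(6/q) ≢ 1 for every such q.
g = 2: 2^3 ≡ 8; 2^2 ≡ 4 — none is 1, so 2 is a primitive root.
Hence the least primitive root of 9 is 2.

2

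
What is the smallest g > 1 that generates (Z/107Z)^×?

2

φ(107) = 107 − 1 = 106 = 2 · 53.
g is a primitive root iff g^(106/q) ≢ 1 (mod 107) for each prime q ∈ {2, 53}.
g = 2: 2^53 ≡ 106; 2^2 ≡ 4 — none is 1, so 2 is a primitive root.
The smallest primitive root modulo 107 is 2.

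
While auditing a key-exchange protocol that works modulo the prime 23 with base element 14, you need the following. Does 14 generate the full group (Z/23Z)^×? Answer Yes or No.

Yes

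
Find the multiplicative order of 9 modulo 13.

3

By Lagrange's theorem, ord_13(9) divides φ(13) = 13 − 1 = 12 = 2^2 · 3.
Divisors of 12: 1, 2, 3, 4, 6, 12.
Check 9^d mod 13 for each divisor in increasing order:
9^1 ≡ 9
9^2 ≡ 3
9^3 ≡ 1
So ord_13(9) = 3.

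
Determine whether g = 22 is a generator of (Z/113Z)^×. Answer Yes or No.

φ(113) = 113 − 1 = 112 = 2^4 · 7.
An element g generates (Z/113Z)^× iff g^(112/q) ≢ 1 (mod 113) for each prime q ∈ {2, 7}.
22^56 ≡ 1 (mod 113)  [q = 2: ≡ 1 ✗]
22^16 ≡ 28 (mod 113)  [q = 7: ≢ 1 ✓]
The check at q = 2 fails, so 22 generates a proper subgroup.

No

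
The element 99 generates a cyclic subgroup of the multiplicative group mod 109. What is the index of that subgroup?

1

ord(99) | φ(109) = 109 − 1 = 108 = 2^2 · 3^3.
Divisors of 108: 1, 2, 3, 4, 6, 9, 12, 18, 27, 36, 54, 108.
Compute 99^d (mod 109) for the divisors d until we hit 1:
99^1 ≡ 99 (mod 109)
99^2 ≡ 100 (mod 109)
99^3 ≡ 90 (mod 109)
99^4 ≡ 81 (mod 109)
99^6 ≡ 34 (mod 109)
99^9 ≡ 8 (mod 109)
99^12 ≡ 66 (mod 109)
99^18 ≡ 64 (mod 109)
99^27 ≡ 76 (mod 109)
99^36 ≡ 63 (mod 109)
99^54 ≡ 108 (mod 109)
99^108 ≡ 1 (mod 109) ✓
The order of 99 is 108, so the subgroup it generates has 108 elements.
The index is φ(109) / ord(99) = 108 / 108 = 1.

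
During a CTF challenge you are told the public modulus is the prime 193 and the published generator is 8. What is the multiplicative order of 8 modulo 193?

32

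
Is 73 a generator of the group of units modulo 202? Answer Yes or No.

Yes

φ(202) = φ(2)·φ(101) = 1·100 = 100 = 2^2 · 5^2.
Test 73^(100/q) mod 202 for each prime factor q of 100:
73^50 ≡ 201 (mod 202)  [q = 2: ≢ 1 ✓]
73^20 ≡ 95 (mod 202)  [q = 5: ≢ 1 ✓]
None equal 1, so ord_202(73) = 100: 73 is a primitive root.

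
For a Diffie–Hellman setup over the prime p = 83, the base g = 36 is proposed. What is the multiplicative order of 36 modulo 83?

Since 36 ∈ (Z/83Z)^×, its order divides φ(83) = 83 − 1 = 82 = 2 · 41.
Divisors of 82: 1, 2, 41, 82.
Evaluate successive powers at the divisors of 82:
36^1 ≡ 36
36^2 ≡ 51
36^41 ≡ 1
Hence ord(36) = 41.

41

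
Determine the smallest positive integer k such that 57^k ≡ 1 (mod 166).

82

ord(57) | φ(166) = φ(2)·φ(83) = 1·82 = 82 = 2 · 41.
Divisors of 82: 1, 2, 41, 82.
Evaluate successive powers at the divisors of 82:
57^1 ≡ 57
57^2 ≡ 95
57^41 ≡ 165
57^82 ≡ 1
Hence ord(57) = 82.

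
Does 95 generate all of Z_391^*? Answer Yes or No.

No

391 = 17 · 23 is a product of two distinct odd primes, so (Z/391Z)^× ≅ (Z/17Z)^× × (Z/23Z)^× is not cyclic.
No primitive root modulo 391 exists; in particular 95 is not one.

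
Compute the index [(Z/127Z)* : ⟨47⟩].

The order of 47 must divide φ(127) = 127 − 1 = 126 = 2 · 3^2 · 7.
Divisors of 126: 1, 2, 3, 6, 7, 9, 14, 18, 21, 42, 63, 126.
Evaluate successive powers at the divisors of 126:
47^1 ≡ 47 (mod 127)
47^2 ≡ 50 (mod 127)
47^3 ≡ 64 (mod 127)
47^6 ≡ 32 (mod 127)
47^7 ≡ 107 (mod 127)
47^9 ≡ 16 (mod 127)
47^14 ≡ 19 (mod 127)
47^18 ≡ 2 (mod 127)
47^21 ≡ 1 (mod 127) ✓
Thus |⟨47⟩| = ord(47) = 21.
The index is φ(127) / ord(47) = 126 / 21 = 6.

6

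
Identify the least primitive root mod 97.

5

φ(97) = 97 − 1 = 96 = 2^5 · 3.
Test candidates g = 2, 3, … against the prime factors q ∈ {2, 3} of φ(97): g is a generator iff g^(96/q) ≢ 1 for every such q.
g = 2: 2^48 ≡ 1 — hits 1, so not a primitive root.
g = 3: 3^48 ≡ 1 — hits 1, so not a primitive root.
g = 4: 4^48 ≡ 1 — hits 1, so not a primitive root.
g = 5: 5^48 ≡ 96; 5^32 ≡ 35 — none is 1, so 5 is a primitive root.
So 5 is the smallest generator of (Z/97Z)^×.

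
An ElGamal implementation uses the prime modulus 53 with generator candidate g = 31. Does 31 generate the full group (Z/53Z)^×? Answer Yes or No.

Yes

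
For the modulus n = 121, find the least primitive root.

2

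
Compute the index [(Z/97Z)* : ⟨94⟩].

2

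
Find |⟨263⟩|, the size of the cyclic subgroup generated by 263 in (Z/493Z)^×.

By Lagrange's theorem, ord_493(263) divides φ(493) = φ(17·29) = (17−1)·(29−1) = 16·28 = 448 = 2^6 · 7.
Divisors of 448: 1, 2, 4, 7, 8, 14, 16, 28, 32, 56, 64, 112, 224, 448.
Compute 263^d (mod 493) for the divisors d until we hit 1:
263^1 ≡ 263 (mod 493)
263^2 ≡ 149 (mod 493)
263^4 ≡ 16 (mod 493)
263^7 ≡ 389 (mod 493)
263^8 ≡ 256 (mod 493)
263^14 ≡ 463 (mod 493)
263^16 ≡ 460 (mod 493)
263^28 ≡ 407 (mod 493)
263^32 ≡ 103 (mod 493)
263^56 ≡ 1 (mod 493) ✓
Therefore the multiplicative order of 263 modulo 493 is 56.

56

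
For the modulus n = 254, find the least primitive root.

φ(254) = φ(2)·φ(127) = 1·126 = 126 = 2 · 3^2 · 7.
g is a primitive root iff g^(126/q) ≢ 1 (mod 254) for each prime q ∈ {2, 3, 7}.
g = 2: gcd(2, 254) = 2 > 1, not a unit — skip.
g = 3: 3^63 ≡ 253; 3^42 ≡ 107; 3^18 ≡ 131 — none is 1, so 3 is a primitive root.
The smallest primitive root modulo 254 is 3.

3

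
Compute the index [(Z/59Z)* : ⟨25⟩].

ord(25) | φ(59) = 59 − 1 = 58 = 2 · 29.
Divisors of 58: 1, 2, 29, 58.
Evaluate successive powers at the divisors of 58:
25^1 ≡ 25 (mod 59)
25^2 ≡ 35 (mod 59)
25^29 ≡ 1 (mod 59) ✓
The order of 25 is 29, so the subgroup it generates has 29 elements.
Index = |(Z/59Z)^×| / |⟨25⟩| = 58 / 29 = 2.

2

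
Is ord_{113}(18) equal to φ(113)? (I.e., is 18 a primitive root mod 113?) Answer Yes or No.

φ(113) = 113 − 1 = 112 = 2^4 · 7.
An element g generates (Z/113Z)^× iff g^(112/q) ≢ 1 (mod 113) for each prime q ∈ {2, 7}.
18^56 ≡ 1 (mod 113)  [q = 2: ≡ 1 ✗]
18^16 ≡ 1 (mod 113)  [q = 7: ≡ 1 ✗]
Since 18^56 ≡ 1, the order of 18 divides 56 < 112, so 18 is not a primitive root.

No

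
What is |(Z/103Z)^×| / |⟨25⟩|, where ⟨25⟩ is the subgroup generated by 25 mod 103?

2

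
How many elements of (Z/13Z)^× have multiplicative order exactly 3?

2

φ(13) = 13 − 1 = 12 = 2^2 · 3.
Since (Z/13Z)^× is cyclic of order 12, the number of elements of order d is φ(d) when d | 12 and 0 otherwise.
3 | 12, and φ(3) = 3 − 1 = 2.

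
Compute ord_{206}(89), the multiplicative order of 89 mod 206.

The order of 89 must divide φ(206) = φ(2)·φ(103) = 1·102 = 102 = 2 · 3 · 17.
Divisors of 102: 1, 2, 3, 6, 17, 34, 51, 102.
Compute 89^d (mod 206) for the divisors d until we hit 1:
89^1 ≡ 89 (mod 206)
89^2 ≡ 93 (mod 206)
89^3 ≡ 37 (mod 206)
89^6 ≡ 133 (mod 206)
89^17 ≡ 205 (mod 206)
89^34 ≡ 1 (mod 206) ✓
The smallest such exponent is 34, so the order of 89 is 34.

34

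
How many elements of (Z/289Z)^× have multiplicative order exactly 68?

32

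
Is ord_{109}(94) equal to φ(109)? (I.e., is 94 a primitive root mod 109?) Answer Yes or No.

No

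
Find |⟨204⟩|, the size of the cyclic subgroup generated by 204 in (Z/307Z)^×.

102

The order of 204 must divide φ(307) = 307 − 1 = 306 = 2 · 3^2 · 17.
Divisors of 306: 1, 2, 3, 6, 9, 17, 18, 34, 51, 102, 153, 306.
Evaluate successive powers at the divisors of 306:
204^1 ≡ 204 (mod 307)
204^2 ≡ 171 (mod 307)
204^3 ≡ 193 (mod 307)
204^6 ≡ 102 (mod 307)
204^9 ≡ 38 (mod 307)
204^17 ≡ 290 (mod 307)
204^18 ≡ 216 (mod 307)
204^34 ≡ 289 (mod 307)
204^51 ≡ 306 (mod 307)
204^102 ≡ 1 (mod 307) ✓
So ord_307(204) = 102.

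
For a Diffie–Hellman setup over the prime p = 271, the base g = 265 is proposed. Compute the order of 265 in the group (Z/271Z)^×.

Since 265 ∈ (Z/271Z)^×, its order divides φ(271) = 271 − 1 = 270 = 2 · 3^3 · 5.
Divisors of 270: 1, 2, 3, 5, 6, 9, 10, 15, 18, 27, 30, 45, 54, 90, 135, 270.
Check 265^d mod 271 for each divisor in increasing order:
265^1 ≡ 265 (mod 271)
265^2 ≡ 36 (mod 271)
265^3 ≡ 55 (mod 271)
265^5 ≡ 83 (mod 271)
265^6 ≡ 44 (mod 271)
265^9 ≡ 252 (mod 271)
265^10 ≡ 114 (mod 271)
265^15 ≡ 248 (mod 271)
265^18 ≡ 90 (mod 271)
265^27 ≡ 187 (mod 271)
265^30 ≡ 258 (mod 271)
265^45 ≡ 28 (mod 271)
265^54 ≡ 10 (mod 271)
265^90 ≡ 242 (mod 271)
265^135 ≡ 1 (mod 271) ✓
Hence ord(265) = 135.

135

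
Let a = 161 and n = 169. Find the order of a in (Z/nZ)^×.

52

By Lagrange's theorem, ord_169(161) divides φ(169) = φ(13^2) = 13·(13−1) = 156 = 2^2 · 3 · 13.
Divisors of 156: 1, 2, 3, 4, 6, 12, 13, 26, 39, 52, 78, 156.
Evaluate successive powers at the divisors of 156:
161^1 ≡ 161 (mod 169)
161^2 ≡ 64 (mod 169)
161^3 ≡ 164 (mod 169)
161^4 ≡ 40 (mod 169)
161^6 ≡ 25 (mod 169)
161^12 ≡ 118 (mod 169)
161^13 ≡ 70 (mod 169)
161^26 ≡ 168 (mod 169)
161^39 ≡ 99 (mod 169)
161^52 ≡ 1 (mod 169) ✓
The smallest such exponent is 52, so the order of 161 is 52.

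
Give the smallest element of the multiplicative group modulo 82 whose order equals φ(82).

7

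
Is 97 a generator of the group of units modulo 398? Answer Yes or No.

Yes

φ(398) = φ(2)·φ(199) = 1·198 = 198 = 2 · 3^2 · 11.
It suffices to check that the order of 97 is not a proper divisor of 198: compute 97^(198/q) for q ∈ {2, 3, 11}.
97^99 ≡ 397 (mod 398)  [q = 2: ≢ 1 ✓]
97^66 ≡ 291 (mod 398)  [q = 3: ≢ 1 ✓]
97^18 ≡ 121 (mod 398)  [q = 11: ≢ 1 ✓]
Every test exponent gives a nontrivial residue, hence 97 generates the full group.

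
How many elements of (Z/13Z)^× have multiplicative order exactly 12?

4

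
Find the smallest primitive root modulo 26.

7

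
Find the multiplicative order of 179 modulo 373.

By Lagrange's theorem, ord_373(179) divides φ(373) = 373 − 1 = 372 = 2^2 · 3 · 31.
Divisors of 372: 1, 2, 3, 4, 6, 12, 31, 62, 93, 124, 186, 372.
Evaluate successive powers at the divisors of 372:
179^1 ≡ 179 (mod 373)
179^2 ≡ 336 (mod 373)
179^3 ≡ 91 (mod 373)
179^4 ≡ 250 (mod 373)
179^6 ≡ 75 (mod 373)
179^12 ≡ 30 (mod 373)
179^31 ≡ 284 (mod 373)
179^62 ≡ 88 (mod 373)
179^93 ≡ 1 (mod 373) ✓
The smallest such exponent is 93, so the order of 179 is 93.

93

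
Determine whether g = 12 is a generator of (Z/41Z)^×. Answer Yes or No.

φ(41) = 41 − 1 = 40 = 2^3 · 5.
It suffices to check that the order of 12 is not a proper divisor of 40: compute 12^(40/q) for q ∈ {2, 5}.
12^20 ≡ 40 (mod 41)  [q = 2: ≢ 1 ✓]
12^8 ≡ 18 (mod 41)  [q = 5: ≢ 1 ✓]
All checks pass, so 12 has order 40 and is a primitive root modulo 41.

Yes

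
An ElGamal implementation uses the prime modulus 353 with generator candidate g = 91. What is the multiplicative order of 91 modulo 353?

ord(91) | φ(353) = 353 − 1 = 352 = 2^5 · 11.
Divisors of 352: 1, 2, 4, 8, 11, 16, 22, 32, 44, 88, 176, 352.
Compute 91^d (mod 353) for the divisors d until we hit 1:
91^1 ≡ 91 (mod 353)
91^2 ≡ 162 (mod 353)
91^4 ≡ 122 (mod 353)
91^8 ≡ 58 (mod 353)
91^11 ≡ 70 (mod 353)
91^16 ≡ 187 (mod 353)
91^22 ≡ 311 (mod 353)
91^32 ≡ 22 (mod 353)
91^44 ≡ 352 (mod 353)
91^88 ≡ 1 (mod 353) ✓
The smallest such exponent is 88, so the order of 91 is 88.

88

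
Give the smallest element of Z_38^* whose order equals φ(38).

3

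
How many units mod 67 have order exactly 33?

20

φ(67) = 67 − 1 = 66 = 2 · 3 · 11.
(Z/67Z)^× is cyclic (|G| = 66); a cyclic group of order m has exactly φ(d) elements of each order d | m, and none otherwise.
33 = 3 · 11 divides 66, and φ(33) = 20.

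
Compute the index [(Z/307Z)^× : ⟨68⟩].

The order of 68 must divide φ(307) = 307 − 1 = 306 = 2 · 3^2 · 17.
Divisors of 306: 1, 2, 3, 6, 9, 17, 18, 34, 51, 102, 153, 306.
Check 68^d mod 307 for each divisor in increasing order:
68^1 ≡ 68
68^2 ≡ 19
68^3 ≡ 64
68^6 ≡ 105
68^9 ≡ 273
68^17 ≡ 17
68^18 ≡ 235
68^34 ≡ 289
68^51 ≡ 1
So ord_307(68) = 51, hence |⟨68⟩| = 51.
Index = |(Z/307Z)^×| / |⟨68⟩| = 306 / 51 = 6.

6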